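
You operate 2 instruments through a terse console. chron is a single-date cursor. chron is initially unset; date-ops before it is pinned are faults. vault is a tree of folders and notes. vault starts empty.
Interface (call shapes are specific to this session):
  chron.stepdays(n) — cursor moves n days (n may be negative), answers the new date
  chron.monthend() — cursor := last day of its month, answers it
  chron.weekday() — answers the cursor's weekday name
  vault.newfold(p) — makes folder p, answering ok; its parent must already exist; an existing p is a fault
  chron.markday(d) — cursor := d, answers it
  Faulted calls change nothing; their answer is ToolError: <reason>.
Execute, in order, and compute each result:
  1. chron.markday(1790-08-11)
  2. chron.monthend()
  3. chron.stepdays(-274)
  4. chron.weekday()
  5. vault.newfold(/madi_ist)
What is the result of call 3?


CALL markday[d=1790-08-11]
RET  1790-08-11
CALL monthend[]
RET  1790-08-31
CALL stepdays[n=-274]
RET  1789-11-30
CALL weekday[]
RET  Monday
CALL newfold[p=/madi_ist]
RET  ok

Answer: 1789-11-30


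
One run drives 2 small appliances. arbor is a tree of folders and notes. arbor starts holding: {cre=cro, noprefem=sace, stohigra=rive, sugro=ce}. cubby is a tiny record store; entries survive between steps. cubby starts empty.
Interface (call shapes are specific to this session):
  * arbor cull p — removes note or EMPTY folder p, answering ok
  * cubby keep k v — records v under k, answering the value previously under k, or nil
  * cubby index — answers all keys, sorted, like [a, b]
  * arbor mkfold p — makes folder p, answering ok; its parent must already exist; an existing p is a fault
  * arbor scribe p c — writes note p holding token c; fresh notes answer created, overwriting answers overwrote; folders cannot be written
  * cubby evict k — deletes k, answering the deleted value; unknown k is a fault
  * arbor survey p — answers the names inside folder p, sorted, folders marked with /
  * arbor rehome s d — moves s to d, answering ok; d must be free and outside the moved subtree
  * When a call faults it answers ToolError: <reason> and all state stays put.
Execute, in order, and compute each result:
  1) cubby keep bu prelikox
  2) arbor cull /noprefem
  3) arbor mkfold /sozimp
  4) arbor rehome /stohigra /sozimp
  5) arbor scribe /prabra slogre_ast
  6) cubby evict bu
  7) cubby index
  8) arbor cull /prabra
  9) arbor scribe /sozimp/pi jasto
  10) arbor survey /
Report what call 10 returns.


Next I call cubby keep passing k: bu, v: prelikox, — result: nil.
I call arbor cull passing p: /noprefem, which returns ok.
I use arbor mkfold passing p: /sozimp, yielding ok.
I call arbor rehome passing s: /stohigra, d: /sozimp, yielding ToolError: exists.
I try arbor scribe passing p: /prabra, c: slogre_ast, and observe created.
I try cubby evict passing k: bu, giving prelikox.
I use cubby index(), giving [].
I invoke arbor cull passing p: /prabra, and observe ok.
Using arbor scribe passing p: /sozimp/pi, c: jasto: created.
Now I run arbor survey passing p: /, and see [cre, sozimp/, stohigra, sugro].

Answer: [cre, sozimp/, stohigra, sugro]


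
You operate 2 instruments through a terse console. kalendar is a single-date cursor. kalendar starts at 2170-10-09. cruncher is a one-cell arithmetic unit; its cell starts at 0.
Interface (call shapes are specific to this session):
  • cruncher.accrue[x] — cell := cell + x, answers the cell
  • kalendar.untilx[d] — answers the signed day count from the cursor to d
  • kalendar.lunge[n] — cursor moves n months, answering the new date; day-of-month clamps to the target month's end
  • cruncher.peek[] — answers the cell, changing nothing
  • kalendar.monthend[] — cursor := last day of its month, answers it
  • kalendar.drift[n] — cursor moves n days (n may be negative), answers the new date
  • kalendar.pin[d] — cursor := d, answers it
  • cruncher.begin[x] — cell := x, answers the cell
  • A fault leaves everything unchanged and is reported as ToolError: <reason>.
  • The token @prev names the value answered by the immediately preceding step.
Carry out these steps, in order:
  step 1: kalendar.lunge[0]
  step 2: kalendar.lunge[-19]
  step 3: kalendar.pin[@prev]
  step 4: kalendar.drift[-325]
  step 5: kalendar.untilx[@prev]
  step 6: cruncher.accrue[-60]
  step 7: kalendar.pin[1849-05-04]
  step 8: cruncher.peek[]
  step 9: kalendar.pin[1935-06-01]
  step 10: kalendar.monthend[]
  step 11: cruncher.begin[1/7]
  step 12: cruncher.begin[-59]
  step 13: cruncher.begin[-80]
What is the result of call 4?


Answer: 2168-04-18

Derivation:
·→ kalendar.lunge(n→0)
·← 2170-10-09
·→ kalendar.lunge(n→-19)
·← 2169-03-09
·→ kalendar.pin(d→@prev)
·← 2169-03-09
·→ kalendar.drift(n→-325)
·← 2168-04-18
·→ kalendar.untilx(d→@prev)
·← 0
·→ cruncher.accrue(x→-60)
·← -60
·→ kalendar.pin(d→1849-05-04)
·← 1849-05-04
·→ cruncher.peek()
·← -60
·→ kalendar.pin(d→1935-06-01)
·← 1935-06-01
·→ kalendar.monthend()
·← 1935-06-30
·→ cruncher.begin(x→1/7)
·← 1/7
·→ cruncher.begin(x→-59)
·← -59
·→ cruncher.begin(x→-80)
·← -80


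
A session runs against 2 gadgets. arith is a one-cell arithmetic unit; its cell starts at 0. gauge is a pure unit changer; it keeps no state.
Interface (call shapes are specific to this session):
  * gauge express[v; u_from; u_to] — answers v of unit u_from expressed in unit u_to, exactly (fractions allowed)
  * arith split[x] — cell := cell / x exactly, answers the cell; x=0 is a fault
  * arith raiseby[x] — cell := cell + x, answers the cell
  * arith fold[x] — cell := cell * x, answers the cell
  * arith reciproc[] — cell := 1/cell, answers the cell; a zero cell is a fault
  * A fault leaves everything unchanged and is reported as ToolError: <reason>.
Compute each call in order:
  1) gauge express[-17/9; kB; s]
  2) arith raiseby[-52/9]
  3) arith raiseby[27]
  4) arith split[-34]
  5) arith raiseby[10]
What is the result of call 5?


Answer: 2869/306

Derivation:
Step: gauge express[v='-17/9'; u_from='kB'; u_to='s']
Result: ToolError: incompatible units
Step: arith raiseby[x='-52/9']
Result: -52/9
Step: arith raiseby[x='27']
Result: 191/9
Step: arith split[x='-34']
Result: -191/306
Step: arith raiseby[x='10']
Result: 2869/306


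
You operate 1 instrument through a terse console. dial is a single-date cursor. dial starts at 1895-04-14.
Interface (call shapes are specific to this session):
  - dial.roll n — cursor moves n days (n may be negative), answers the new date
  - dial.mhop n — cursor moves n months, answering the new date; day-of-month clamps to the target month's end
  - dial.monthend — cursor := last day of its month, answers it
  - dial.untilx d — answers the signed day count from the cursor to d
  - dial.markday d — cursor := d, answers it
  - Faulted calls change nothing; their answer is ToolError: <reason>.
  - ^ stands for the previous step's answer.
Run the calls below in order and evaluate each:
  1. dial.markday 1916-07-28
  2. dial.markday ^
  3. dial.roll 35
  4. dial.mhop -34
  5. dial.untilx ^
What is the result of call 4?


> dial.markday 1916-07-28
:: 1916-07-28
> dial.markday ^
:: 1916-07-28
> dial.roll 35
:: 1916-09-01
> dial.mhop -34
:: 1913-11-01
> dial.untilx ^
:: 0

Answer: 1913-11-01


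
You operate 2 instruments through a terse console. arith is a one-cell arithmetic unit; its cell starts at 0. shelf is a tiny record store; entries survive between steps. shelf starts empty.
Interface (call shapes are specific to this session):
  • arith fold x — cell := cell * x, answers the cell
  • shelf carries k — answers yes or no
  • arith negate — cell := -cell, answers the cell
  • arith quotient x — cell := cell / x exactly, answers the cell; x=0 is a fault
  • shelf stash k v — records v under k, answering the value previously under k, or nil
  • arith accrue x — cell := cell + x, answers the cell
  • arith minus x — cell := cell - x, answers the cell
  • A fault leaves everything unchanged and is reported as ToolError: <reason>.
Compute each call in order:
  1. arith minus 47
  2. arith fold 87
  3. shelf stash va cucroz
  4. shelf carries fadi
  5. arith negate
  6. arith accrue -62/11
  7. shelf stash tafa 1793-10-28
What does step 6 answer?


Now I run arith minus on x=47, and see -47.
Then arith fold on x=87, giving -4089.
Now I run shelf stash on k=va, v=cucroz: nil.
I invoke shelf carries on k=fadi, → no.
I use arith negate(), — result: 4089.
I use arith accrue on x=-62/11, and get 44917/11.
Using shelf stash on k=tafa, v=1793-10-28, — result: nil.

Answer: 44917/11


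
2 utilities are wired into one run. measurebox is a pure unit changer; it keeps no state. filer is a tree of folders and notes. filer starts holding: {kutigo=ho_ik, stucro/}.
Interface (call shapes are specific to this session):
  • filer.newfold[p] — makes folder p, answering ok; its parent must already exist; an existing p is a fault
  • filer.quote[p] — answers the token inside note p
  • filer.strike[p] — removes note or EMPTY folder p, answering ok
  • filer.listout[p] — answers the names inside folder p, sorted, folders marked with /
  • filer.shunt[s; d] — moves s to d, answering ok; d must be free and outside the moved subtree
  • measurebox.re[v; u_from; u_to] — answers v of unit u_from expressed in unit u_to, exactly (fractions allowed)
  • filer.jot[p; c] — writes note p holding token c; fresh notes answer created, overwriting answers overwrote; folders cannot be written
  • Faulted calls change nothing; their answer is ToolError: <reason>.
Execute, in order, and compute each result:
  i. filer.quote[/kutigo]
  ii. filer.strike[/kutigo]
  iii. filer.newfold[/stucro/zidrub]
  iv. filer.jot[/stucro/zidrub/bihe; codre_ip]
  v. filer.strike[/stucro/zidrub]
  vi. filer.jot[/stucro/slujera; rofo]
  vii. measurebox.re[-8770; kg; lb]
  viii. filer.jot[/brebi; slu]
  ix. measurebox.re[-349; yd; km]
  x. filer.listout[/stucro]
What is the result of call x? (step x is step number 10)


Answer: [slujera, zidrub/]

Derivation:
CALL filer.quote[p='/kutigo']
RET  ho_ik
CALL filer.strike[p='/kutigo']
RET  ok
CALL filer.newfold[p='/stucro/zidrub']
RET  ok
CALL filer.jot[p='/stucro/zidrub/bihe'; c='codre_ip']
RET  created
CALL filer.strike[p='/stucro/zidrub']
RET  ToolError: not empty
CALL filer.jot[p='/stucro/slujera'; c='rofo']
RET  created
CALL measurebox.re[v='-8770'; u_from='kg'; u_to='lb']
RET  -877000000000/45359237
CALL filer.jot[p='/brebi'; c='slu']
RET  created
CALL measurebox.re[v='-349'; u_from='yd'; u_to='km']
RET  -398907/1250000
CALL filer.listout[p='/stucro']
RET  [slujera, zidrub/]


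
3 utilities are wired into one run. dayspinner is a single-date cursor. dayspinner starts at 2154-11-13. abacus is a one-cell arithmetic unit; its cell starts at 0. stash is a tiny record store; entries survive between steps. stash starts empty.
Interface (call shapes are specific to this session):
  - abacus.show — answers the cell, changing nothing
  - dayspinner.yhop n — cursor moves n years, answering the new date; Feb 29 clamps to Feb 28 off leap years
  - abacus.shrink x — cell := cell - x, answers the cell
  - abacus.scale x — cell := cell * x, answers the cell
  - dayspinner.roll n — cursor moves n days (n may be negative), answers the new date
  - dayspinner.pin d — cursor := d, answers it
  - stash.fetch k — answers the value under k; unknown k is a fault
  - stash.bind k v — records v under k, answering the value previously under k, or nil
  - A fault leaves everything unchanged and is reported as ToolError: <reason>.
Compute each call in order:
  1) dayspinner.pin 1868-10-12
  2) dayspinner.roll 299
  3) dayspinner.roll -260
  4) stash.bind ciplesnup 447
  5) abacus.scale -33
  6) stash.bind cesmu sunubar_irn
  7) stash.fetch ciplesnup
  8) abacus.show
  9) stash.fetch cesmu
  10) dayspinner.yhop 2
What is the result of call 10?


I try dayspinner.pin passing d: 1868-10-12, and observe 1868-10-12.
Next I call dayspinner.roll passing n: 299, — result: 1869-08-07.
Invoking dayspinner.roll passing n: -260, and get 1868-11-20.
I try stash.bind passing k: ciplesnup, v: 447, and observe nil.
Invoking abacus.scale passing x: -33, and observe 0.
Calling stash.bind passing k: cesmu, v: sunubar_irn, giving nil.
Next I call stash.fetch passing k: ciplesnup, which returns 447.
Using abacus.show(), which returns 0.
Next I call stash.fetch passing k: cesmu, — result: sunubar_irn.
Then dayspinner.yhop passing n: 2: 1870-11-20.

Answer: 1870-11-20


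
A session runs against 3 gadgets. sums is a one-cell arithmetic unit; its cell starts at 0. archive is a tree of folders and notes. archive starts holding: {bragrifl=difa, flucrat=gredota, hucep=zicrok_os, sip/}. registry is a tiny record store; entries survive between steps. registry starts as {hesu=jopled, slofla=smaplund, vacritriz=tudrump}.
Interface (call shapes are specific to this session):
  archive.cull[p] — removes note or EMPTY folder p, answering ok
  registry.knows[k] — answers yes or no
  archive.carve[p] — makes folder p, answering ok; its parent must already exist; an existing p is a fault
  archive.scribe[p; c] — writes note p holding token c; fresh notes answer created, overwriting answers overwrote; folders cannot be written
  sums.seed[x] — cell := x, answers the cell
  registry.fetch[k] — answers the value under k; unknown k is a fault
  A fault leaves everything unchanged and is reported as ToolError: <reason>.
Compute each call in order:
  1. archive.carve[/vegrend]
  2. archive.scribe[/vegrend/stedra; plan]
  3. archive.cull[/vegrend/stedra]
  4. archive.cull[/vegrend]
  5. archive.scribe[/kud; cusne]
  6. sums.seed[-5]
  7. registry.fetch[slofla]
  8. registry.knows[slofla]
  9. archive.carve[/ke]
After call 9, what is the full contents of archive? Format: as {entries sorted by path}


[in] archive.carve p=/vegrend
[out] ok
[in] archive.scribe p=/vegrend/stedra c=plan
[out] created
[in] archive.cull p=/vegrend/stedra
[out] ok
[in] archive.cull p=/vegrend
[out] ok
[in] archive.scribe p=/kud c=cusne
[out] created
[in] sums.seed x=-5
[out] -5
[in] registry.fetch k=slofla
[out] smaplund
[in] registry.knows k=slofla
[out] yes
[in] archive.carve p=/ke
[out] ok

Answer: {bragrifl=difa, flucrat=gredota, hucep=zicrok_os, ke/, kud=cusne, sip/}


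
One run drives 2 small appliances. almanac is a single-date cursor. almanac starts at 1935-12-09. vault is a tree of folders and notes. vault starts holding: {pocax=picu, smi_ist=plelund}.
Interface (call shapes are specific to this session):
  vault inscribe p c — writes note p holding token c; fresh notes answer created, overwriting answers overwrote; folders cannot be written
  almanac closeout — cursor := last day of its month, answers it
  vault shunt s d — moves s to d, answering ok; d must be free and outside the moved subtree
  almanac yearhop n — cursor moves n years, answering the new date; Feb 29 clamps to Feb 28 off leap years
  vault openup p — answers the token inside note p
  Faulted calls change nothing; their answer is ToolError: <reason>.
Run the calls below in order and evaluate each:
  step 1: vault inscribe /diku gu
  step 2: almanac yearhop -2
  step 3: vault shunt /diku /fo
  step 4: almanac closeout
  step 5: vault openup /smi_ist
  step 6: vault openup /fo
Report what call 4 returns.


>>> vault inscribe p→/diku c→gu
:: created
>>> almanac yearhop n→-2
:: 1933-12-09
>>> vault shunt s→/diku d→/fo
:: ok
>>> almanac closeout
:: 1933-12-31
>>> vault openup p→/smi_ist
:: plelund
>>> vault openup p→/fo
:: gu

Answer: 1933-12-31


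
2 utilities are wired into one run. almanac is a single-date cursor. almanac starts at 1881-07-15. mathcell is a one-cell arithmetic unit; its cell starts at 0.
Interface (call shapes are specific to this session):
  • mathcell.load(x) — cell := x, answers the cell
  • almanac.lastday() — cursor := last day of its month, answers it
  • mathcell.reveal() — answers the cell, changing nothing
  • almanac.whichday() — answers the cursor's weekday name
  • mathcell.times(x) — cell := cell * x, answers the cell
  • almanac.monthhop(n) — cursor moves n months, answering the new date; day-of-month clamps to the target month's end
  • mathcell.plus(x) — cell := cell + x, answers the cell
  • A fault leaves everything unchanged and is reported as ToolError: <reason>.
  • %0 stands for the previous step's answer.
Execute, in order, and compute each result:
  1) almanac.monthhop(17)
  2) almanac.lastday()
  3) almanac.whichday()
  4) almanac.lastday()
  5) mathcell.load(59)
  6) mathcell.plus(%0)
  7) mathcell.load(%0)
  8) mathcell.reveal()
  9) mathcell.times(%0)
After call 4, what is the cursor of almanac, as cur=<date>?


% almanac.monthhop n=17
  1882-12-15
% almanac.lastday
  1882-12-31
% almanac.whichday
  Sunday
% almanac.lastday
  1882-12-31
% mathcell.load x=59
  59
% mathcell.plus x=%0
  118
% mathcell.load x=%0
  118
% mathcell.reveal
  118
% mathcell.times x=%0
  13924

Answer: cur=1882-12-31


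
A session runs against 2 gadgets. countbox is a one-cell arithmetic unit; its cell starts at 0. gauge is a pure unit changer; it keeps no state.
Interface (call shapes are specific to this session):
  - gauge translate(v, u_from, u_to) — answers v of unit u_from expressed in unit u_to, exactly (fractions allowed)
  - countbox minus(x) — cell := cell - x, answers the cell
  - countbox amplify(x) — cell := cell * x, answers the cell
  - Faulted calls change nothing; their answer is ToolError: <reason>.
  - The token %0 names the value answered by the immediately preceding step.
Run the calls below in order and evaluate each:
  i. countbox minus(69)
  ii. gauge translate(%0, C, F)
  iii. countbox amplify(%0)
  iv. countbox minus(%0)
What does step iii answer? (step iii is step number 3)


# countbox minus(x=69) ~> -69
# gauge translate(v=%0, u_from=C, u_to=F) ~> -461/5
# countbox amplify(x=%0) ~> 31809/5
# countbox minus(x=%0) ~> 0

Answer: 31809/5


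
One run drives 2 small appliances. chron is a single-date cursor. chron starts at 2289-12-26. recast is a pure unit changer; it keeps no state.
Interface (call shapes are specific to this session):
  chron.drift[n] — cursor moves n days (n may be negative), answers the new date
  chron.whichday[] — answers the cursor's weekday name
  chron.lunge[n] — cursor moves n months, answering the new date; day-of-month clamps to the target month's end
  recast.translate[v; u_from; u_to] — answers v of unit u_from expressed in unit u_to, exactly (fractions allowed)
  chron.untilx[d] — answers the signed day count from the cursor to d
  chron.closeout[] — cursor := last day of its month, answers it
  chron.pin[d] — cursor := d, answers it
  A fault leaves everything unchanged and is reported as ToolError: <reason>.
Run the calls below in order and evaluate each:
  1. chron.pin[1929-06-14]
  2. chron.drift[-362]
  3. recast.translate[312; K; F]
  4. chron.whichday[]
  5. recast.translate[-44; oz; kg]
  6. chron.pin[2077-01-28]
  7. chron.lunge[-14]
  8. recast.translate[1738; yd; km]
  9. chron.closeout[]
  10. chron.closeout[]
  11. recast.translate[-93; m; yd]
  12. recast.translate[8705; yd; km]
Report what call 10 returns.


Answer: 2075-11-30

Derivation:
>>> chron.pin 1929-06-14
:: 1929-06-14
>>> chron.drift -362
:: 1928-06-17
>>> recast.translate 312 K F
:: 10193/100
>>> chron.whichday
:: Sunday
>>> recast.translate -44 oz kg
:: -498951607/400000000
>>> chron.pin 2077-01-28
:: 2077-01-28
>>> chron.lunge -14
:: 2075-11-28
>>> recast.translate 1738 yd km
:: 993267/625000
>>> chron.closeout
:: 2075-11-30
>>> chron.closeout
:: 2075-11-30
>>> recast.translate -93 m yd
:: -38750/381
>>> recast.translate 8705 yd km
:: 1989963/250000


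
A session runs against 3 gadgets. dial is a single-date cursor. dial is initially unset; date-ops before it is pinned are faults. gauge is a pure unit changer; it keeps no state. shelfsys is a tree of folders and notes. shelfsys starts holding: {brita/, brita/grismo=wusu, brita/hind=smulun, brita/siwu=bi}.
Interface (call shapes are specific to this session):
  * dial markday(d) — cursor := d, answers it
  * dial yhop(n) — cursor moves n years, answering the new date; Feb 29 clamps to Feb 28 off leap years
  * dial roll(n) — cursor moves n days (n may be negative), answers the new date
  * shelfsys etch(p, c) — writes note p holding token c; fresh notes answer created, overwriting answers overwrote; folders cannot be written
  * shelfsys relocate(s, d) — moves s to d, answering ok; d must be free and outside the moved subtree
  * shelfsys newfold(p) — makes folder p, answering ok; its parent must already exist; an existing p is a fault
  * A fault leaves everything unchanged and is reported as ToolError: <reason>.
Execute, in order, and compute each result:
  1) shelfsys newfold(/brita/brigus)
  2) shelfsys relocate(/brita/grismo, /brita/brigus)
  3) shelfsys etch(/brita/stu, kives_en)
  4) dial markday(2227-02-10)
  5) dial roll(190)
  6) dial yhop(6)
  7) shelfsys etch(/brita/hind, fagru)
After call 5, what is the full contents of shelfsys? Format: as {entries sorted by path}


Answer: {brita/, brita/brigus/, brita/grismo=wusu, brita/hind=smulun, brita/siwu=bi, brita/stu=kives_en}

Derivation:
I try shelfsys newfold passing p='/brita/brigus', and get ok.
I try shelfsys relocate passing s='/brita/grismo', d='/brita/brigus', yielding ToolError: exists.
Invoking shelfsys etch passing p='/brita/stu', c='kives_en', → created.
Then dial markday passing d='2227-02-10', giving 2227-02-10.
Next I call dial roll passing n='190', and see 2227-08-19.
Next I call dial yhop passing n='6', which returns 2233-08-19.
Using shelfsys etch passing p='/brita/hind', c='fagru', → overwrote.


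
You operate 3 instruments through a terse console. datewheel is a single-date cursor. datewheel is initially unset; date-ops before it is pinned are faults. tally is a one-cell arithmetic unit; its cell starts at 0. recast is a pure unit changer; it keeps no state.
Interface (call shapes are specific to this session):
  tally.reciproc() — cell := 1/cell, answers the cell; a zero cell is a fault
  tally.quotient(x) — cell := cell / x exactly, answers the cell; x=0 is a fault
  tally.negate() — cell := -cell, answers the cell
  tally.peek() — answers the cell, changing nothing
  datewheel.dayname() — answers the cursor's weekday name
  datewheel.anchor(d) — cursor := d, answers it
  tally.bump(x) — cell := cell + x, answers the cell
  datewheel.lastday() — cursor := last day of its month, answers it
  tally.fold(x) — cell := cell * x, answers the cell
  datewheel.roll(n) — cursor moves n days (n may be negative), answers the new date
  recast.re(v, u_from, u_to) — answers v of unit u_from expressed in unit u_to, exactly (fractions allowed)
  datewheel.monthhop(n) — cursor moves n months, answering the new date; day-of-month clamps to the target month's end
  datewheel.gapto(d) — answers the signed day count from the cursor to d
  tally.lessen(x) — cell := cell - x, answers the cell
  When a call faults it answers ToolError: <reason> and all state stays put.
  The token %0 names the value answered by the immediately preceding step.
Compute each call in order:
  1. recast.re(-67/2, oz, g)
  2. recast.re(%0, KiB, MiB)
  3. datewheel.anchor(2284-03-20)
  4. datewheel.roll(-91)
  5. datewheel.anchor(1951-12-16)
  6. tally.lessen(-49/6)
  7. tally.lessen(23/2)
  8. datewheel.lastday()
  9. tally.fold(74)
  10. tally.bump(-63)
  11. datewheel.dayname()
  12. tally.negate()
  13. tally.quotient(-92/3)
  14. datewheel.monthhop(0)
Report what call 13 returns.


I call recast.re passing -67/2, oz, g, and see -3039068879/3200000.
Now I run recast.re passing %0, KiB, MiB, → -3039068879/3276800000.
Then datewheel.anchor passing 2284-03-20, yielding 2284-03-20.
I invoke datewheel.roll passing -91, which returns 2283-12-20.
I invoke datewheel.anchor passing 1951-12-16, giving 1951-12-16.
Invoking tally.lessen passing -49/6, and see 49/6.
Next I call tally.lessen passing 23/2, giving -10/3.
Calling datewheel.lastday, and observe 1951-12-31.
Calling tally.fold passing 74, and see -740/3.
I use tally.bump passing -63, and get -929/3.
Calling datewheel.dayname(), → Monday.
Using tally.negate(): 929/3.
Next I call tally.quotient passing -92/3, and observe -929/92.
I use datewheel.monthhop passing 0, giving 1951-12-31.

Answer: -929/92


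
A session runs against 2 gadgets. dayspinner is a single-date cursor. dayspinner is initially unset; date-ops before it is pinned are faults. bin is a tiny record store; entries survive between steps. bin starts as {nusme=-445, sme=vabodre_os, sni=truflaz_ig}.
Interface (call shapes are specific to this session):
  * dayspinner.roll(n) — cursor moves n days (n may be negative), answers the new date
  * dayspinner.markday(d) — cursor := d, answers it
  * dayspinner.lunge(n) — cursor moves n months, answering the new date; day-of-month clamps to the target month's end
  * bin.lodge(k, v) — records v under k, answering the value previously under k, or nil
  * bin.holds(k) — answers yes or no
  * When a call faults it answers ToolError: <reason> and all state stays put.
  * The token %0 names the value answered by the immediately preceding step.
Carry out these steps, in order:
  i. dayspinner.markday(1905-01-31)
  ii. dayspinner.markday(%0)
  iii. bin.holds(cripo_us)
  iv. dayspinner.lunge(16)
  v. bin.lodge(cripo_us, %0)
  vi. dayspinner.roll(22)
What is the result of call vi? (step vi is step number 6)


Answer: 1906-06-22

Derivation:
>>> dayspinner.markday d: 1905-01-31
= 1905-01-31
>>> dayspinner.markday d: %0
= 1905-01-31
>>> bin.holds k: cripo_us
= no
>>> dayspinner.lunge n: 16
= 1906-05-31
>>> bin.lodge k: cripo_us v: %0
= nil
>>> dayspinner.roll n: 22
= 1906-06-22


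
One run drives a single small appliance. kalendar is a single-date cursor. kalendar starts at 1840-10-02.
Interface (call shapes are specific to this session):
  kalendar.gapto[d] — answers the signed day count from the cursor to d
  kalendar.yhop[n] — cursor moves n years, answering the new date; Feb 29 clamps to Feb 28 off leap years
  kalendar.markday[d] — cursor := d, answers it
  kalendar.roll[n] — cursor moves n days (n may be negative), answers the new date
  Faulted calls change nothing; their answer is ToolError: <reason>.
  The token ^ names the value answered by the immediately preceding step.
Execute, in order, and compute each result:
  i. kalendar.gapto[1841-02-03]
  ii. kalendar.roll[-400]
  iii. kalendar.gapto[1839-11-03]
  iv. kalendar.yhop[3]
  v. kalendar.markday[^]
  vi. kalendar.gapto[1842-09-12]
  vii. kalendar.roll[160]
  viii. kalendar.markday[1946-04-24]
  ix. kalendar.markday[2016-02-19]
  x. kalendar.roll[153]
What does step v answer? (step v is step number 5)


Answer: 1842-08-29

Derivation:
==> gapto(d: 1841-02-03)
<== 124
==> roll(n: -400)
<== 1839-08-29
==> gapto(d: 1839-11-03)
<== 66
==> yhop(n: 3)
<== 1842-08-29
==> markday(d: ^)
<== 1842-08-29
==> gapto(d: 1842-09-12)
<== 14
==> roll(n: 160)
<== 1843-02-05
==> markday(d: 1946-04-24)
<== 1946-04-24
==> markday(d: 2016-02-19)
<== 2016-02-19
==> roll(n: 153)
<== 2016-07-21


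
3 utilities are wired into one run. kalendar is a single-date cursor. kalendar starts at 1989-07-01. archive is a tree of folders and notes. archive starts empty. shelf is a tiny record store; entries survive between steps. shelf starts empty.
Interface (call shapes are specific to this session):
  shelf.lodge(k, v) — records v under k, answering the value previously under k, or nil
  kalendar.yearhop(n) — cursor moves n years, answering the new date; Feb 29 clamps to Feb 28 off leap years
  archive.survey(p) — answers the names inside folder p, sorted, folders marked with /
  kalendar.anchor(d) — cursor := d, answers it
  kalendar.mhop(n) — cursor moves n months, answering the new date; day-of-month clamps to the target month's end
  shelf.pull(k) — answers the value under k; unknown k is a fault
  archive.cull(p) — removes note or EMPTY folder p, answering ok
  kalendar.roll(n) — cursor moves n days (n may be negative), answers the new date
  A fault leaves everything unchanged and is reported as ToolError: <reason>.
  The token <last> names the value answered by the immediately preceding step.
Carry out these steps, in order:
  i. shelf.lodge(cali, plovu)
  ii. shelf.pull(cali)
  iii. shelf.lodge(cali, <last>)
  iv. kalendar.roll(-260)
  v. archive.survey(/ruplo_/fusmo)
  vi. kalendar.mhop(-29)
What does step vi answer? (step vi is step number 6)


Step: lodge[k='cali'; v='plovu']
Result: nil
Step: pull[k='cali']
Result: plovu
Step: lodge[k='cali'; v='<last>']
Result: plovu
Step: roll[n='-260']
Result: 1988-10-14
Step: survey[p='/ruplo_/fusmo']
Result: ToolError: not found
Step: mhop[n='-29']
Result: 1986-05-14

Answer: 1986-05-14


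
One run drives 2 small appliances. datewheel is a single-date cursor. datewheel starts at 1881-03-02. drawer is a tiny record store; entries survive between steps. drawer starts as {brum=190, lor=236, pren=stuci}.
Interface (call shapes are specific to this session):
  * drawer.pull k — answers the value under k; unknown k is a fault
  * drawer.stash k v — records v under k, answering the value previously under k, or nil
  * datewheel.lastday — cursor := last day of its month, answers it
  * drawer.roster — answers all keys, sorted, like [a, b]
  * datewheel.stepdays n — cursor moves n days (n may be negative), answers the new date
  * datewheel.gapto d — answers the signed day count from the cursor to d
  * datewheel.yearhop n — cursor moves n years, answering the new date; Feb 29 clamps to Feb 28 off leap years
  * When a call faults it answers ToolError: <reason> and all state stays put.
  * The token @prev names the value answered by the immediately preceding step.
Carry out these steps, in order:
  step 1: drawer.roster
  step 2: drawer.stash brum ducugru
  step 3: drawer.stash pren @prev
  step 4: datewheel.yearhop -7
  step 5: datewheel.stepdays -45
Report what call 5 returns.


==> drawer.roster()
<== [brum, lor, pren]
==> drawer.stash(brum, ducugru)
<== 190
==> drawer.stash(pren, @prev)
<== stuci
==> datewheel.yearhop(-7)
<== 1874-03-02
==> datewheel.stepdays(-45)
<== 1874-01-16

Answer: 1874-01-16


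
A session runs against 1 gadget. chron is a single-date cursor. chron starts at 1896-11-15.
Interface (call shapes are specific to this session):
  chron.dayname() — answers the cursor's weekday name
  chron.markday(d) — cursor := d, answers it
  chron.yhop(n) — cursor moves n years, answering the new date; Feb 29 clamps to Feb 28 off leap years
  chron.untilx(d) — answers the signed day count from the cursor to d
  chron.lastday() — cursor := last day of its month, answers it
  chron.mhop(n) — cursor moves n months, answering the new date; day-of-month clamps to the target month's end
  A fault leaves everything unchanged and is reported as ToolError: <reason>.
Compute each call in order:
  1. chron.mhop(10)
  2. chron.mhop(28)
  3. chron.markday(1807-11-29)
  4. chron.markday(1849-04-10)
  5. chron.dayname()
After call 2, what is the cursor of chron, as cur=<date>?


I try chron.mhop with n: 10, which returns 1897-09-15.
I invoke chron.mhop with n: 28, and get 1900-01-15.
Next I call chron.markday with d: 1807-11-29, yielding 1807-11-29.
Then chron.markday with d: 1849-04-10, which returns 1849-04-10.
Using chron.dayname, yielding Tuesday.

Answer: cur=1900-01-15


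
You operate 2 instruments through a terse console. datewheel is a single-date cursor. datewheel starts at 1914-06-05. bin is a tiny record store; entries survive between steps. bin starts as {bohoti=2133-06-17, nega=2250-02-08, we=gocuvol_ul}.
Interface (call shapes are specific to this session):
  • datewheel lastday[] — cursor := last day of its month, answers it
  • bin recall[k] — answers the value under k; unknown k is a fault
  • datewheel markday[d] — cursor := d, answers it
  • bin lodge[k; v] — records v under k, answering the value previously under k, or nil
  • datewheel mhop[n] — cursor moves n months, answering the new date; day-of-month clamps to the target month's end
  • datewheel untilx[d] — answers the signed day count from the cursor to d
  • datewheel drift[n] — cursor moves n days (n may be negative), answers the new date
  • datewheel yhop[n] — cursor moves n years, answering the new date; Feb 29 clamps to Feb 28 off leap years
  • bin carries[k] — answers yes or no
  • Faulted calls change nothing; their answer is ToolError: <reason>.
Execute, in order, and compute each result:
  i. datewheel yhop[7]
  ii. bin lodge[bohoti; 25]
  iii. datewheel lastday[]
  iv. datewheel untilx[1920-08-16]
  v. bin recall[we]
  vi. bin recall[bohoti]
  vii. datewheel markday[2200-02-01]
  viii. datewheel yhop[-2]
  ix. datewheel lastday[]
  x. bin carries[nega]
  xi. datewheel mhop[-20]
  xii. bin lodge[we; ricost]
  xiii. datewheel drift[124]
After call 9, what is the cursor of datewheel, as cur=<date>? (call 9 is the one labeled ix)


Act: datewheel yhop[n='7']
Obs: 1921-06-05
Act: bin lodge[k='bohoti'; v='25']
Obs: 2133-06-17
Act: datewheel lastday[]
Obs: 1921-06-30
Act: datewheel untilx[d='1920-08-16']
Obs: -318
Act: bin recall[k='we']
Obs: gocuvol_ul
Act: bin recall[k='bohoti']
Obs: 25
Act: datewheel markday[d='2200-02-01']
Obs: 2200-02-01
Act: datewheel yhop[n='-2']
Obs: 2198-02-01
Act: datewheel lastday[]
Obs: 2198-02-28
Act: bin carries[k='nega']
Obs: yes
Act: datewheel mhop[n='-20']
Obs: 2196-06-28
Act: bin lodge[k='we'; v='ricost']
Obs: gocuvol_ul
Act: datewheel drift[n='124']
Obs: 2196-10-30

Answer: cur=2198-02-28


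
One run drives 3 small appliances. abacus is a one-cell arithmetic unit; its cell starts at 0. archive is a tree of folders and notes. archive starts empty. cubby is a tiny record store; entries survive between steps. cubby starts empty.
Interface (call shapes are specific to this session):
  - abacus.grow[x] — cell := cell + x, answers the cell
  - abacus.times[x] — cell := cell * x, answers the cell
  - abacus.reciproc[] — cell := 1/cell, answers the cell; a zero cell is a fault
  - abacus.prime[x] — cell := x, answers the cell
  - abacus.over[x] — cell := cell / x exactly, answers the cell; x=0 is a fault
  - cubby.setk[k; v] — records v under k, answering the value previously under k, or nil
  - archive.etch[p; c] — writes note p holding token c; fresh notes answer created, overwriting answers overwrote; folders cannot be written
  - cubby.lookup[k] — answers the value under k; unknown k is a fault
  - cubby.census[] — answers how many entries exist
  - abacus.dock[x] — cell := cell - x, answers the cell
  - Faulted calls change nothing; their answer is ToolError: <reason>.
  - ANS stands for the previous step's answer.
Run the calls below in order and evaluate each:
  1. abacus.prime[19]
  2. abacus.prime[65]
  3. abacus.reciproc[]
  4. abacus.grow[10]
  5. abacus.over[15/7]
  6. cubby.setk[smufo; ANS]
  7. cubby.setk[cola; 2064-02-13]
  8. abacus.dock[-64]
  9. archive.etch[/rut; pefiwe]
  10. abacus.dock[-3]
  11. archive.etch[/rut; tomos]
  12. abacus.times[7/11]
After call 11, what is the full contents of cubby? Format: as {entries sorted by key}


> abacus.prime x→19
[out] 19
> abacus.prime x→65
[out] 65
> abacus.reciproc
[out] 1/65
> abacus.grow x→10
[out] 651/65
> abacus.over x→15/7
[out] 1519/325
> cubby.setk k→smufo v→ANS
[out] nil
> cubby.setk k→cola v→2064-02-13
[out] nil
> abacus.dock x→-64
[out] 22319/325
> archive.etch p→/rut c→pefiwe
[out] created
> abacus.dock x→-3
[out] 23294/325
> archive.etch p→/rut c→tomos
[out] overwrote
> abacus.times x→7/11
[out] 163058/3575

Answer: {cola=2064-02-13, smufo=1519/325}


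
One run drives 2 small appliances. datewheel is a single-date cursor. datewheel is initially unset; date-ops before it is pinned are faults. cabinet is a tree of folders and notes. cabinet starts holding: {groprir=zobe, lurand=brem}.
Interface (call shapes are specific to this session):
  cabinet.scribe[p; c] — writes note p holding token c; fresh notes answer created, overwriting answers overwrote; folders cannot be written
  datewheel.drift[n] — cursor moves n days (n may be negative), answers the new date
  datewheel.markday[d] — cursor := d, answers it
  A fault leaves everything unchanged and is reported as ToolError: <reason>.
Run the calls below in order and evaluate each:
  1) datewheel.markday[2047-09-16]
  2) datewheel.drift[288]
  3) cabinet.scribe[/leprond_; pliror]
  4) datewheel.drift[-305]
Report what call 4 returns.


Answer: 2047-08-30

Derivation:
;; 1. datewheel.markday(2047-09-16) == 2047-09-16
;; 2. datewheel.drift(288) == 2048-06-30
;; 3. cabinet.scribe(/leprond_, pliror) == created
;; 4. datewheel.drift(-305) == 2047-08-30


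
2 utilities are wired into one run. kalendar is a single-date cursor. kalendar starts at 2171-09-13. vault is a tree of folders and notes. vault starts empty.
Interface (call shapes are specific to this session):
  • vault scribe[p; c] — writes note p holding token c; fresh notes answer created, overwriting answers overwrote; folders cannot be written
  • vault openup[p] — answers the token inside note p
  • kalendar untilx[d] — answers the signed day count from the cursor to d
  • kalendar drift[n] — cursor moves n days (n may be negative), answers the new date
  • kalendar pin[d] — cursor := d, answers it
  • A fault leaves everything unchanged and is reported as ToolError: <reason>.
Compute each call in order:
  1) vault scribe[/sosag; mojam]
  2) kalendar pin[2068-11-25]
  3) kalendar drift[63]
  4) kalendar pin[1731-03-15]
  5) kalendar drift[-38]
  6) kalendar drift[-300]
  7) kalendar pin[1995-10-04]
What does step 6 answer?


% vault scribe(p: /sosag, c: mojam) : created
% kalendar pin(d: 2068-11-25) : 2068-11-25
% kalendar drift(n: 63) : 2069-01-27
% kalendar pin(d: 1731-03-15) : 1731-03-15
% kalendar drift(n: -38) : 1731-02-05
% kalendar drift(n: -300) : 1730-04-11
% kalendar pin(d: 1995-10-04) : 1995-10-04

Answer: 1730-04-11


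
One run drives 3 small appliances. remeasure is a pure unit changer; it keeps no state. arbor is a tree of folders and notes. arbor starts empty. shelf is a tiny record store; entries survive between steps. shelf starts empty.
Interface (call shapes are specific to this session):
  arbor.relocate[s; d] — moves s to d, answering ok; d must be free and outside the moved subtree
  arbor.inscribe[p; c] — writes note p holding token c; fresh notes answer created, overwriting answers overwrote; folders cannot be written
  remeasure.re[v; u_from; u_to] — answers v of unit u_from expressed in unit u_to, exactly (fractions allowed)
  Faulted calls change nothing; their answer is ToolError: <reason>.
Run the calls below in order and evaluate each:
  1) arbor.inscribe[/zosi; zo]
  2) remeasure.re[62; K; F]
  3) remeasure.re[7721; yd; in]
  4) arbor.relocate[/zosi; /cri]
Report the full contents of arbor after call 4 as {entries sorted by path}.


% arbor.inscribe p='/zosi' c='zo'
= created
% remeasure.re v='62' u_from='K' u_to='F'
= -34807/100
% remeasure.re v='7721' u_from='yd' u_to='in'
= 277956
% arbor.relocate s='/zosi' d='/cri'
= ok

Answer: {cri=zo}


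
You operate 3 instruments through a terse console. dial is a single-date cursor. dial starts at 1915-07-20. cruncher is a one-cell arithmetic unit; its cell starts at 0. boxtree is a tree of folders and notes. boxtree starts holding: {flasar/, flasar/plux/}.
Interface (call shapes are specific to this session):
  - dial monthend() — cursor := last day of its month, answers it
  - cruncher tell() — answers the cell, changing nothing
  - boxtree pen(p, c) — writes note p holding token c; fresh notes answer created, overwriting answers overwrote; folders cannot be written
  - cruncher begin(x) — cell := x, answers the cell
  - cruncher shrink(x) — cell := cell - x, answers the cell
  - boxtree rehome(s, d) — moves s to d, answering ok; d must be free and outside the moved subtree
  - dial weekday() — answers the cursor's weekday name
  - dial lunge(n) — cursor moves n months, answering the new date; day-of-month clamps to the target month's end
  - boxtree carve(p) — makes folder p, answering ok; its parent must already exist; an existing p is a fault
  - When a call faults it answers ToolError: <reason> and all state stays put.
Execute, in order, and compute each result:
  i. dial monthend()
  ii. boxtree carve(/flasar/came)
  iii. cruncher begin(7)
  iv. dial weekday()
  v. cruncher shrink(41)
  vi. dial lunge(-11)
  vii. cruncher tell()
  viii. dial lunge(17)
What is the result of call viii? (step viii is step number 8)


~$ dial monthend
= 1915-07-31
~$ boxtree carve p=/flasar/came
= ok
~$ cruncher begin x=7
= 7
~$ dial weekday
= Saturday
~$ cruncher shrink x=41
= -34
~$ dial lunge n=-11
= 1914-08-31
~$ cruncher tell
= -34
~$ dial lunge n=17
= 1916-01-31

Answer: 1916-01-31
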